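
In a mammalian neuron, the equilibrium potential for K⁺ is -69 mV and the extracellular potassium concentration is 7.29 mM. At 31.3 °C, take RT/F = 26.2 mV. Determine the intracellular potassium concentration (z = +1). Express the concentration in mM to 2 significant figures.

100 mM

Nernst: E = (26.2/1) · ln([out]/[in]), so ln([out]/[in]) = -69.0 × 1 / 26.2 = -2.6336.
[out]/[in] = e^(-2.6336) = 0.07182.
[in] = 7.29 / 0.07182 = 101.5 mM.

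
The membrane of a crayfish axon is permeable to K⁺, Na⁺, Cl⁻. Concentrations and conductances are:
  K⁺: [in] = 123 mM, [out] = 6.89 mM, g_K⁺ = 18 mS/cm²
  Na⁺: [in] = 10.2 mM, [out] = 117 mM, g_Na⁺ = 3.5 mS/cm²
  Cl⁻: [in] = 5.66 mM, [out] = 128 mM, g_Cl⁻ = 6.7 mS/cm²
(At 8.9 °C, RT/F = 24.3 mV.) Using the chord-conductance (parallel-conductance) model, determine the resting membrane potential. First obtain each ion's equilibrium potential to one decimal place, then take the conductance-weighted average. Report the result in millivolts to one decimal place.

-55.3 mV

E_K⁺ = (24.3/1)·ln(6.89/123) = -70.0 mV
E_Na⁺ = (24.3/1)·ln(117/10.2) = 59.3 mV
E_Cl⁻ = (24.3/-1)·ln(128/5.66) = -75.8 mV
Vm = (Σ gᵢEᵢ)/(Σ gᵢ) = (18·-70.0 + 3.5·59.3 + 6.7·-75.8) / (18 + 3.5 + 6.7)
= -1560.31 / 28.2 = -55.33 mV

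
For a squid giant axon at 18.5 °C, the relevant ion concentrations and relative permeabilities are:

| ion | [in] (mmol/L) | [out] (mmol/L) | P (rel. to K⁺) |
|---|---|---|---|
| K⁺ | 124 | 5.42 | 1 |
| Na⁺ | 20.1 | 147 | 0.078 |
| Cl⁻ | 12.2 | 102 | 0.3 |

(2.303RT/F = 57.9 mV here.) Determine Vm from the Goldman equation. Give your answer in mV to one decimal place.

-51.0 mV

Vm = 57.9 · log₁₀[(Σ P·[cation]ₒ + Σ P·[anion]ᵢ) / (Σ P·[cation]ᵢ + Σ P·[anion]ₒ)]
Numerator = 1×5.42 + 0.078×147 + 0.3×12.2 = 20.55
Denominator = 1×124 + 0.078×20.1 + 0.3×102 = 156.2
Vm = 57.9 · log₁₀(0.13156) = 57.9 × (-0.8809) = -51.00 mV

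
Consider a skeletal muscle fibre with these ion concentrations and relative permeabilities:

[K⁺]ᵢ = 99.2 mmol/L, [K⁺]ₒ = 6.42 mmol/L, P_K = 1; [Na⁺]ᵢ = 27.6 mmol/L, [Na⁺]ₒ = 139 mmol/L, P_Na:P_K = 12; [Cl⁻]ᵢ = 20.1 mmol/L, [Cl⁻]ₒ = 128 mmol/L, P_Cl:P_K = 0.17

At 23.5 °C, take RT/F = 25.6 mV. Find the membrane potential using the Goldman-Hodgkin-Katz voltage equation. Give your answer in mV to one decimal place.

33.6 mV

Vm = 25.6 · ln[(Σ P·[cation]ₒ + Σ P·[anion]ᵢ) / (Σ P·[cation]ᵢ + Σ P·[anion]ₒ)]
Numerator = 1×6.42 + 12×139 + 0.17×20.1 = 1678
Denominator = 1×99.2 + 12×27.6 + 0.17×128 = 452.2
Vm = 25.6 · ln(3.7107) = 25.6 × (1.3112) = 33.57 mV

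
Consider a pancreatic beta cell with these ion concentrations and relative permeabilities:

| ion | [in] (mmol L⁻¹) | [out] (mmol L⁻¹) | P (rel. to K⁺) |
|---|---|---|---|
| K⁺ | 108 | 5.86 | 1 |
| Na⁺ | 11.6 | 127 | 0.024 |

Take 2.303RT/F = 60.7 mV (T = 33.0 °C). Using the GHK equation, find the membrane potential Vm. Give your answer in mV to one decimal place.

Vm = 60.7 · log₁₀[(Σ P·[cation]ₒ + Σ P·[anion]ᵢ) / (Σ P·[cation]ᵢ + Σ P·[anion]ₒ)]
Numerator = 1×5.86 + 0.024×127 = 8.908
Denominator = 1×108 + 0.024×11.6 = 108.3
Vm = 60.7 · log₁₀(0.082269) = 60.7 × (-1.0848) = -65.85 mV

-65.8 mV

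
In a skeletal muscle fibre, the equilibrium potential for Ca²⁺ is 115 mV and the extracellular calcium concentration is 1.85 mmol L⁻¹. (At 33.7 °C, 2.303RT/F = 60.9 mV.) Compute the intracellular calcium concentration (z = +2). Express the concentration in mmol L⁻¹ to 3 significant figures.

0.000309 mmol L⁻¹

Nernst: E = (60.9/2) · log₁₀([out]/[in]), so log₁₀([out]/[in]) = 115.0 × 2 / 60.9 = 3.7767.
[out]/[in] = 10^(3.7767) = 5980.
[in] = 1.85 / 5980 = 0.0003094 mmol L⁻¹.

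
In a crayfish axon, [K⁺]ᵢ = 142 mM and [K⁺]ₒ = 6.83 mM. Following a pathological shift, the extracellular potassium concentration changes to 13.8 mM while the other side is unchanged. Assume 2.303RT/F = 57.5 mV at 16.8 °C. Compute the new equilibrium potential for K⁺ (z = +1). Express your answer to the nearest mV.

-58 mV

After the shift: [K⁺]_out = 13.8, [K⁺]_in = 142 mM.
E_new = (57.5/1)·log₁₀(13.8/142) = 57.50 · (-1.0124) = -58.21 mV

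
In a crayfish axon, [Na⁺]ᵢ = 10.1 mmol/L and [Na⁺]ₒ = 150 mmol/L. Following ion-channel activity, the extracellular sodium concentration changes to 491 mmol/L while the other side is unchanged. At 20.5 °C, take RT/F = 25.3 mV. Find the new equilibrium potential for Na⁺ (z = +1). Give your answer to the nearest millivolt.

98 mV

After the shift: [Na⁺]_out = 491, [Na⁺]_in = 10.1 mmol/L.
E_new = (25.3/1)·ln(491/10.1) = 25.30 · (3.8839) = 98.26 mV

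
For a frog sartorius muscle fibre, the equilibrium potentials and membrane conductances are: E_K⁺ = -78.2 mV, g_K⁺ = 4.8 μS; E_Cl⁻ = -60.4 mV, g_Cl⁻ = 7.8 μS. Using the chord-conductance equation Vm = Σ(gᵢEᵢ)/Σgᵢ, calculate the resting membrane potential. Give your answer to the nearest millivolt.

-67 mV

Σ gᵢEᵢ = 4.8·(-78.2) + 7.8·(-60.4) = -846.48
Σ gᵢ = 4.8 + 7.8 = 12.6
Vm = -846.48 / 12.6 = -67.18 mV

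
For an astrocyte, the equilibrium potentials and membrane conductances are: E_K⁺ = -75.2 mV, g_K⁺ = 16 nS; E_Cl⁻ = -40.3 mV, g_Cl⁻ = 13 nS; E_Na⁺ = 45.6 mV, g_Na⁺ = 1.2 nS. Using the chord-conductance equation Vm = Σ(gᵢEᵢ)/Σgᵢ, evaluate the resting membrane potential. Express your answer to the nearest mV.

Σ gᵢEᵢ = 16·(-75.2) + 13·(-40.3) + 1.2·(45.6) = -1672.38
Σ gᵢ = 16 + 13 + 1.2 = 30.2
Vm = -1672.38 / 30.2 = -55.38 mV

-55 mV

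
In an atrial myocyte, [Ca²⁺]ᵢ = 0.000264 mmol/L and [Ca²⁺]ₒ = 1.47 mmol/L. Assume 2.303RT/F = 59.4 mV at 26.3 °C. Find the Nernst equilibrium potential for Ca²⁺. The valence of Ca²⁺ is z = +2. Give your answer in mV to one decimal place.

111.2 mV

E = (59.4/z) · log₁₀([Ca²⁺]_out/[Ca²⁺]_in) with z = +2.
= (59.4/2) · log₁₀(1.47/0.000264) = 29.70 · log₁₀(5568)
= 29.70 · (3.7457) = 111.25 mV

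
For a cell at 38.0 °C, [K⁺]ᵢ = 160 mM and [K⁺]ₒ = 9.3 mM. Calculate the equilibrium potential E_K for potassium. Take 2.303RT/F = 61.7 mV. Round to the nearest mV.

-76 mV

E = (61.7/z) · log₁₀([K⁺]_out/[K⁺]_in) with z = +1.
= (61.7/1) · log₁₀(9.3/160) = 61.70 · log₁₀(0.05813)
= 61.70 · (-1.2356) = -76.24 mV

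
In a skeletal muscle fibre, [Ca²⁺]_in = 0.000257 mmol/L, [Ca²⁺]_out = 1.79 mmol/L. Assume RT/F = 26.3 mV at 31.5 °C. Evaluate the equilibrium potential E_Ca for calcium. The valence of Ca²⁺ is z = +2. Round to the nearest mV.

E = (26.3/z) · ln([Ca²⁺]_out/[Ca²⁺]_in) with z = +2.
= (26.3/2) · ln(1.79/0.000257) = 13.15 · ln(6965)
= 13.15 · (8.8487) = 116.36 mV

116 mV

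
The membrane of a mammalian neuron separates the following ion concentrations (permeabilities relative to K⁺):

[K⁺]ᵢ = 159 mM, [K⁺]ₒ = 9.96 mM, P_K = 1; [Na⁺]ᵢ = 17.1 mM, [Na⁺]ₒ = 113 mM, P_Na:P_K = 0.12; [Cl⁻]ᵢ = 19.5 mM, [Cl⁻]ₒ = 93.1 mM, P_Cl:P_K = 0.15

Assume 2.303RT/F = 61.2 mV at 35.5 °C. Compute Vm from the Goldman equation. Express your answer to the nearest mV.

-50 mV

Vm = 61.2 · log₁₀[(Σ P·[cation]ₒ + Σ P·[anion]ᵢ) / (Σ P·[cation]ᵢ + Σ P·[anion]ₒ)]
Numerator = 1×9.96 + 0.12×113 + 0.15×19.5 = 26.45
Denominator = 1×159 + 0.12×17.1 + 0.15×93.1 = 175
Vm = 61.2 · log₁₀(0.1511) = 61.2 × (-0.8207) = -50.23 mV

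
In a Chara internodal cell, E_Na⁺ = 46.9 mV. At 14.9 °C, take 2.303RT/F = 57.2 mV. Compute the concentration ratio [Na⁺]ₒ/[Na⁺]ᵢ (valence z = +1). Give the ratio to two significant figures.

6.6

log₁₀([out]/[in]) = E·z/(57.2) = 46.9 × 1 / 57.2 = 0.8199
[out]/[in] = 10^(0.8199) = 6.606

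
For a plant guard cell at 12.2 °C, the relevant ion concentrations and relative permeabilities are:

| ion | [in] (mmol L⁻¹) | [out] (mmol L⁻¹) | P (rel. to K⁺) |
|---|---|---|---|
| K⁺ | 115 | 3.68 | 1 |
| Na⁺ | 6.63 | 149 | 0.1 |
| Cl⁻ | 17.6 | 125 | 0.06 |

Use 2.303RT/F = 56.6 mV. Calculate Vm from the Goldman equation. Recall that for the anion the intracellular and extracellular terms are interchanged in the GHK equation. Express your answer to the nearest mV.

Vm = 56.6 · log₁₀[(Σ P·[cation]ₒ + Σ P·[anion]ᵢ) / (Σ P·[cation]ᵢ + Σ P·[anion]ₒ)]
Numerator = 1×3.68 + 0.1×149 + 0.06×17.6 = 19.64
Denominator = 1×115 + 0.1×6.63 + 0.06×125 = 123.2
Vm = 56.6 · log₁₀(0.15943) = 56.6 × (-0.7974) = -45.13 mV

-45 mV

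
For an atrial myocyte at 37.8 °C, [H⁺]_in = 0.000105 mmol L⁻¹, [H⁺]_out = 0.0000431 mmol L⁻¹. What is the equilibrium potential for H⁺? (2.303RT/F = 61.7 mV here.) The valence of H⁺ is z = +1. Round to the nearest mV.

E = (61.7/z) · log₁₀([H⁺]_out/[H⁺]_in) with z = +1.
= (61.7/1) · log₁₀(0.0000431/0.000105) = 61.70 · log₁₀(0.4105)
= 61.70 · (-0.3867) = -23.86 mV

-24 mV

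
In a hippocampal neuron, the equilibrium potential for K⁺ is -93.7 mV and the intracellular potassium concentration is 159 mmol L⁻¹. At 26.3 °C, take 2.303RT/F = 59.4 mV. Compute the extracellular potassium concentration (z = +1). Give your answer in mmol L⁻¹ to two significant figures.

4.2 mmol L⁻¹

Nernst: E = (59.4/1) · log₁₀([out]/[in]), so log₁₀([out]/[in]) = -93.7 × 1 / 59.4 = -1.5774.
[out]/[in] = 10^(-1.5774) = 0.02646.
[out] = 0.02646 × 159 = 4.207 mmol L⁻¹.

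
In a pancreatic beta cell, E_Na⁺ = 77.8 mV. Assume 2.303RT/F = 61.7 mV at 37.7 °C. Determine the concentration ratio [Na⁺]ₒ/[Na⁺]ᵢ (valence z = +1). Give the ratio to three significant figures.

log₁₀([out]/[in]) = E·z/(61.7) = 77.8 × 1 / 61.7 = 1.2609
[out]/[in] = 10^(1.2609) = 18.24

18.2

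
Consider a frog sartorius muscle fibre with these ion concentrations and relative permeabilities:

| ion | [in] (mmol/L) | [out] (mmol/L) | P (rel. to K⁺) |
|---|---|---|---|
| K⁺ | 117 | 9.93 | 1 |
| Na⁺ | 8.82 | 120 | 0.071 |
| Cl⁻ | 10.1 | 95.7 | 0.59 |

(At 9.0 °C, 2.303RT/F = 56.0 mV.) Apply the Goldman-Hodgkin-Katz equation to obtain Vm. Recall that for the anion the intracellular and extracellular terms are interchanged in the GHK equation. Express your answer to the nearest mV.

Vm = 56.0 · log₁₀[(Σ P·[cation]ₒ + Σ P·[anion]ᵢ) / (Σ P·[cation]ᵢ + Σ P·[anion]ₒ)]
Numerator = 1×9.93 + 0.071×120 + 0.59×10.1 = 24.41
Denominator = 1×117 + 0.071×8.82 + 0.59×95.7 = 174.1
Vm = 56.0 · log₁₀(0.14021) = 56.0 × (-0.8532) = -47.78 mV

-48 mV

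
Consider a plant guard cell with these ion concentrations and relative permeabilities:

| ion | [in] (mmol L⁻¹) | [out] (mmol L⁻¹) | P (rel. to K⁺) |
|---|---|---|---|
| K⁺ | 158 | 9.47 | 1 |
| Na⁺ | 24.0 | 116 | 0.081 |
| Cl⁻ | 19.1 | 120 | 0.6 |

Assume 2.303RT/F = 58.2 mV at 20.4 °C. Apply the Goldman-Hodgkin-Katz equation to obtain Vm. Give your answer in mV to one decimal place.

Vm = 58.2 · log₁₀[(Σ P·[cation]ₒ + Σ P·[anion]ᵢ) / (Σ P·[cation]ᵢ + Σ P·[anion]ₒ)]
Numerator = 1×9.47 + 0.081×116 + 0.6×19.1 = 30.33
Denominator = 1×158 + 0.081×24.0 + 0.6×120 = 231.9
Vm = 58.2 · log₁₀(0.13075) = 58.2 × (-0.8836) = -51.42 mV

-51.4 mV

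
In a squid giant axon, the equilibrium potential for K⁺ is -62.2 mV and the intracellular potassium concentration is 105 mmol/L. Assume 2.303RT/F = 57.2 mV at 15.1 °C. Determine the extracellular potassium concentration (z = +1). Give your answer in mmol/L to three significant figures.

8.59 mmol/L

Nernst: E = (57.2/1) · log₁₀([out]/[in]), so log₁₀([out]/[in]) = -62.2 × 1 / 57.2 = -1.0874.
[out]/[in] = 10^(-1.0874) = 0.08177.
[out] = 0.08177 × 105 = 8.586 mmol/L.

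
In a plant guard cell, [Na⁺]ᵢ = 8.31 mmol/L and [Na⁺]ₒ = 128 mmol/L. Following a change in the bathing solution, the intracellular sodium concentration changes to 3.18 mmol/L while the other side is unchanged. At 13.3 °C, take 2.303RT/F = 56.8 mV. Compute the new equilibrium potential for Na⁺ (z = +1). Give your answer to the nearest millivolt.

After the shift: [Na⁺]_out = 128, [Na⁺]_in = 3.18 mmol/L.
E_new = (56.8/1)·log₁₀(128/3.18) = 56.80 · (1.6048) = 91.15 mV

91 mV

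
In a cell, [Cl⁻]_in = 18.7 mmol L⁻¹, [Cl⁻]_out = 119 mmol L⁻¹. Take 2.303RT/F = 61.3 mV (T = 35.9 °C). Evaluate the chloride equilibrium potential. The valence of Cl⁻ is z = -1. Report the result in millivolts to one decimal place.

-49.3 mV

E = (61.3/z) · log₁₀([Cl⁻]_out/[Cl⁻]_in) with z = -1.
For an anion, dividing by z = -1 reverses the sign.
= (61.3/-1) · log₁₀(119/18.7) = -61.30 · log₁₀(6.364)
= -61.30 · (0.8037) = -49.27 mV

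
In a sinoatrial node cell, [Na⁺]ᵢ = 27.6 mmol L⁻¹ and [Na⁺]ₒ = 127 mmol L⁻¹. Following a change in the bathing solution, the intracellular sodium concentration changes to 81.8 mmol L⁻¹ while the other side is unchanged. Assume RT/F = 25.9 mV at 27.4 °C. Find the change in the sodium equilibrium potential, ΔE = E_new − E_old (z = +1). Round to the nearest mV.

E_old = (25.9/1)·ln(127/27.6) = 39.53 mV
E_new = (25.9/1)·ln(127/81.8) = 11.39 mV
ΔE = 11.39 − (39.53) = -28.14 mV

-28 mV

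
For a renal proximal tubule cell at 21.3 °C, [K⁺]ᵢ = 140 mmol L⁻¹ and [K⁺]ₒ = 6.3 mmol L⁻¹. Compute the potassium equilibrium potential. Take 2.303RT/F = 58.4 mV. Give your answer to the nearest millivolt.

-79 mV

E = (58.4/z) · log₁₀([K⁺]_out/[K⁺]_in) with z = +1.
= (58.4/1) · log₁₀(6.3/140) = 58.40 · log₁₀(0.045)
= 58.40 · (-1.3468) = -78.65 mV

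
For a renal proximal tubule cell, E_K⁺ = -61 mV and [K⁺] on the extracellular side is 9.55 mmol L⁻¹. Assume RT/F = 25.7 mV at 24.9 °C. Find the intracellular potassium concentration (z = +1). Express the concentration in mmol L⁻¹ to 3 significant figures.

103 mmol L⁻¹

Nernst: E = (25.7/1) · ln([out]/[in]), so ln([out]/[in]) = -61.0 × 1 / 25.7 = -2.3735.
[out]/[in] = e^(-2.3735) = 0.09315.
[in] = 9.55 / 0.09315 = 102.5 mmol L⁻¹.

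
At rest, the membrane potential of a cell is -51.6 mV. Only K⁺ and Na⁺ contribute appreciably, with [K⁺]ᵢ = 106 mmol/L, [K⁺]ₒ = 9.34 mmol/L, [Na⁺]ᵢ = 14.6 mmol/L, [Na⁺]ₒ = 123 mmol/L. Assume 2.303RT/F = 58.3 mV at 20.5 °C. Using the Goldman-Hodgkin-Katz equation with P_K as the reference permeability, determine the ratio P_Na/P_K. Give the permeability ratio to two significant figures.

Let α = P_Na/P_K. GHK: Vm = 58.3·log₁₀[(Kₒ + α·Naₒ)/(Kᵢ + α·Naᵢ)].
10^(Vm/58.3) = 10^(-51.6/58.3) = 0.13029
So 0.13029·(Kᵢ + α·Naᵢ) = Kₒ + α·Naₒ → α = (0.13029·106.0 − 9.34) / (123.0 − 0.13029·14.6)
α = (13.81 − 9.34) / (123.0 − 1.902) = 4.471/121.1 = 0.03692

0.037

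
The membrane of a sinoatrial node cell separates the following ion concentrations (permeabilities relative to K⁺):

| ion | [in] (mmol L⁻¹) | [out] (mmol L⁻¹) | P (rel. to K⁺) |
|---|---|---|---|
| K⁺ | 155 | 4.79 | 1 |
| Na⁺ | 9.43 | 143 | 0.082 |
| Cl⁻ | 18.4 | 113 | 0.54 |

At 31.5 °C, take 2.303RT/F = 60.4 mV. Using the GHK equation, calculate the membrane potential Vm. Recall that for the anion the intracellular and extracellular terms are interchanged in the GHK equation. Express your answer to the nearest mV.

Vm = 60.4 · log₁₀[(Σ P·[cation]ₒ + Σ P·[anion]ᵢ) / (Σ P·[cation]ᵢ + Σ P·[anion]ₒ)]
Numerator = 1×4.79 + 0.082×143 + 0.54×18.4 = 26.45
Denominator = 1×155 + 0.082×9.43 + 0.54×113 = 216.8
Vm = 60.4 · log₁₀(0.12201) = 60.4 × (-0.9136) = -55.18 mV

-55 mV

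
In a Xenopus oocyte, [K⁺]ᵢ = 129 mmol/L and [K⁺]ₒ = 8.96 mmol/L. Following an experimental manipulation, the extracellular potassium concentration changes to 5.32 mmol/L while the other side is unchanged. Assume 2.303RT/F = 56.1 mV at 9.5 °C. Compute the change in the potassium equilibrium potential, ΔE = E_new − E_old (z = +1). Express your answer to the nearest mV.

-13 mV

E_old = (56.1/1)·log₁₀(8.96/129) = -64.98 mV
E_new = (56.1/1)·log₁₀(5.32/129) = -77.68 mV
ΔE = -77.68 − (-64.98) = -12.70 mV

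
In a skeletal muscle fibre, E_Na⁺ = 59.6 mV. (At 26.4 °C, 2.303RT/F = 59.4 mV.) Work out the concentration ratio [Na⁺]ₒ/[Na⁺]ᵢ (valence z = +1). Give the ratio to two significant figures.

log₁₀([out]/[in]) = E·z/(59.4) = 59.6 × 1 / 59.4 = 1.0034
[out]/[in] = 10^(1.0034) = 10.08

10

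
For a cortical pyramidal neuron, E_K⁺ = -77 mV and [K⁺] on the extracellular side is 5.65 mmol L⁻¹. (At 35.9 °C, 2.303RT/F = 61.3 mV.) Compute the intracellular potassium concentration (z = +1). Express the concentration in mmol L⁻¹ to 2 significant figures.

100 mmol L⁻¹

Nernst: E = (61.3/1) · log₁₀([out]/[in]), so log₁₀([out]/[in]) = -77.0 × 1 / 61.3 = -1.2561.
[out]/[in] = 10^(-1.2561) = 0.05545.
[in] = 5.65 / 0.05545 = 101.9 mmol L⁻¹.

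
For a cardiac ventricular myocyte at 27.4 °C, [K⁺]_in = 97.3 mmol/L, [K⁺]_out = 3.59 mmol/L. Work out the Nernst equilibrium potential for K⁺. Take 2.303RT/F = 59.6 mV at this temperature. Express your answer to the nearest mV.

E = (59.6/z) · log₁₀([K⁺]_out/[K⁺]_in) with z = +1.
= (59.6/1) · log₁₀(3.59/97.3) = 59.60 · log₁₀(0.0369)
= 59.60 · (-1.4330) = -85.41 mV

-85 mV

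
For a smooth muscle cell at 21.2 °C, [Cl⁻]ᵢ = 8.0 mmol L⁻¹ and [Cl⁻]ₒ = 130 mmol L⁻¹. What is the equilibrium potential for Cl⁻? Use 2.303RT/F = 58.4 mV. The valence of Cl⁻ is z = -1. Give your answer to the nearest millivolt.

E = (58.4/z) · log₁₀([Cl⁻]_out/[Cl⁻]_in) with z = -1.
For an anion, dividing by z = -1 reverses the sign.
= (58.4/-1) · log₁₀(130/8.0) = -58.40 · log₁₀(16.25)
= -58.40 · (1.2109) = -70.71 mV

-71 mV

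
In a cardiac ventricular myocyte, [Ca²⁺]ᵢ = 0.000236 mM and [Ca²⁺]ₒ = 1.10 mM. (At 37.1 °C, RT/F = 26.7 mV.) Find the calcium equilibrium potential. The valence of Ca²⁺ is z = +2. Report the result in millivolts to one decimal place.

E = (26.7/z) · ln([Ca²⁺]_out/[Ca²⁺]_in) with z = +2.
= (26.7/2) · ln(1.10/0.000236) = 13.35 · ln(4661)
= 13.35 · (8.4470) = 112.77 mV

112.8 mV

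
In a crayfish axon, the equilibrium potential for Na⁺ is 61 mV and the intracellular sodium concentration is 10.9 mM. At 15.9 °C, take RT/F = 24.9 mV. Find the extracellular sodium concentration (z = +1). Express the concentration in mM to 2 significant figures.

Nernst: E = (24.9/1) · ln([out]/[in]), so ln([out]/[in]) = 61.0 × 1 / 24.9 = 2.4498.
[out]/[in] = e^(2.4498) = 11.59.
[out] = 11.59 × 10.9 = 126.3 mM.

130 mM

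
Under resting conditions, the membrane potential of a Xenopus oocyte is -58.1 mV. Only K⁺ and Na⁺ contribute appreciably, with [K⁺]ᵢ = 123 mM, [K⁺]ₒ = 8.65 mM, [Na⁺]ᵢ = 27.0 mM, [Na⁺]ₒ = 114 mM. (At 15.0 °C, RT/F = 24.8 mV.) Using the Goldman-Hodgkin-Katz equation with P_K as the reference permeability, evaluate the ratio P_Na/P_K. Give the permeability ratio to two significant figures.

0.028

Let α = P_Na/P_K. GHK: Vm = 24.8·ln[(Kₒ + α·Naₒ)/(Kᵢ + α·Naᵢ)].
e^(Vm/24.8) = e^(-58.1/24.8) = 0.096064
So 0.096064·(Kᵢ + α·Naᵢ) = Kₒ + α·Naₒ → α = (0.096064·123.0 − 8.65) / (114.0 − 0.096064·27.0)
α = (11.82 − 8.65) / (114.0 − 2.594) = 3.166/111.4 = 0.02842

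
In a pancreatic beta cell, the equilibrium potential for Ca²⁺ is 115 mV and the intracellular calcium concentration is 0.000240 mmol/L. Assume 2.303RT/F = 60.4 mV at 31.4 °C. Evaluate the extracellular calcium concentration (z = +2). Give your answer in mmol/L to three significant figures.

1.54 mmol/L

Nernst: E = (60.4/2) · log₁₀([out]/[in]), so log₁₀([out]/[in]) = 115.0 × 2 / 60.4 = 3.8079.
[out]/[in] = 10^(3.8079) = 6426.
[out] = 6426 × 0.000240 = 1.542 mmol/L.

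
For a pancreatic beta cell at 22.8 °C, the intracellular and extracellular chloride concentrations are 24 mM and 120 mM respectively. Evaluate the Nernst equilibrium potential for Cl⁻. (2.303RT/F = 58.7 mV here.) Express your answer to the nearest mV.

-41 mV

E = (58.7/z) · log₁₀([Cl⁻]_out/[Cl⁻]_in) with z = -1.
For an anion, dividing by z = -1 reverses the sign.
= (58.7/-1) · log₁₀(120/24) = -58.70 · log₁₀(5)
= -58.70 · (0.6990) = -41.03 mV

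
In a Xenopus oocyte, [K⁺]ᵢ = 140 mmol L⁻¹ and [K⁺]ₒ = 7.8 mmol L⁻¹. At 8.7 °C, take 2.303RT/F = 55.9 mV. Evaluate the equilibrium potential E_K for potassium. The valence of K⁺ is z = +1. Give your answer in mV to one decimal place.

-70.1 mV

E = (55.9/z) · log₁₀([K⁺]_out/[K⁺]_in) with z = +1.
= (55.9/1) · log₁₀(7.8/140) = 55.90 · log₁₀(0.05571)
= 55.90 · (-1.2540) = -70.10 mV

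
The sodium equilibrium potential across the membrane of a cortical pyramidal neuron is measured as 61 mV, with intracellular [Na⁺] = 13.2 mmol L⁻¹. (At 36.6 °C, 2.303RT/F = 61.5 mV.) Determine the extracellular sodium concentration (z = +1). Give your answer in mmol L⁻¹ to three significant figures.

Nernst: E = (61.5/1) · log₁₀([out]/[in]), so log₁₀([out]/[in]) = 61.0 × 1 / 61.5 = 0.9919.
[out]/[in] = 10^(0.9919) = 9.815.
[out] = 9.815 × 13.2 = 129.6 mmol L⁻¹.

130 mmol L⁻¹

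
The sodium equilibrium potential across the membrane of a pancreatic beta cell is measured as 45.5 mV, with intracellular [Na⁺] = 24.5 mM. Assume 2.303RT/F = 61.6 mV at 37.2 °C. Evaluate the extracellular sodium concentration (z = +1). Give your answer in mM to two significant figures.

Nernst: E = (61.6/1) · log₁₀([out]/[in]), so log₁₀([out]/[in]) = 45.5 × 1 / 61.6 = 0.7386.
[out]/[in] = 10^(0.7386) = 5.478.
[out] = 5.478 × 24.5 = 134.2 mM.

130 mM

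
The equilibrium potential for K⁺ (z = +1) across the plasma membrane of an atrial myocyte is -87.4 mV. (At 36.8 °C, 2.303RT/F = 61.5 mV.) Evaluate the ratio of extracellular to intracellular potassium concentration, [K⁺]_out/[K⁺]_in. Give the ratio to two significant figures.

log₁₀([out]/[in]) = E·z/(61.5) = -87.4 × 1 / 61.5 = -1.4211
[out]/[in] = 10^(-1.4211) = 0.03792

0.038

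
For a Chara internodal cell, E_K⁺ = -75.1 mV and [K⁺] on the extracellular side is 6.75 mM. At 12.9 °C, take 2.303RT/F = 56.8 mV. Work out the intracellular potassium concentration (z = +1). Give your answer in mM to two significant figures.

Nernst: E = (56.8/1) · log₁₀([out]/[in]), so log₁₀([out]/[in]) = -75.1 × 1 / 56.8 = -1.3222.
[out]/[in] = 10^(-1.3222) = 0.04762.
[in] = 6.75 / 0.04762 = 141.7 mM.

140 mM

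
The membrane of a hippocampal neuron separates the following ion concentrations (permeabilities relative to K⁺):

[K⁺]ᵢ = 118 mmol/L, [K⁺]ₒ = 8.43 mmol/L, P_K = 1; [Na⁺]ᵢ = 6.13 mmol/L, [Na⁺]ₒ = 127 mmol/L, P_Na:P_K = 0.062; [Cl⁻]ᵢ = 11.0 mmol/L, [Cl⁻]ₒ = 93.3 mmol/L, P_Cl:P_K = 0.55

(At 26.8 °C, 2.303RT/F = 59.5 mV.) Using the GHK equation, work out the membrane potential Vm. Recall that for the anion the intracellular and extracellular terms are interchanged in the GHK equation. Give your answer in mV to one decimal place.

Vm = 59.5 · log₁₀[(Σ P·[cation]ₒ + Σ P·[anion]ᵢ) / (Σ P·[cation]ᵢ + Σ P·[anion]ₒ)]
Numerator = 1×8.43 + 0.062×127 + 0.55×11.0 = 22.35
Denominator = 1×118 + 0.062×6.13 + 0.55×93.3 = 169.7
Vm = 59.5 · log₁₀(0.13173) = 59.5 × (-0.8803) = -52.38 mV

-52.4 mV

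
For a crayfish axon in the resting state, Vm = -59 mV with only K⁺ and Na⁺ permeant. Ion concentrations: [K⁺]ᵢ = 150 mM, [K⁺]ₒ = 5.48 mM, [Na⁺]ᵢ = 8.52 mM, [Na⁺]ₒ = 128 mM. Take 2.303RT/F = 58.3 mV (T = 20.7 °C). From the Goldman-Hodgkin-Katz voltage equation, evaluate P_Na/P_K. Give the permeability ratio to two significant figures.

Let α = P_Na/P_K. GHK: Vm = 58.3·log₁₀[(Kₒ + α·Naₒ)/(Kᵢ + α·Naᵢ)].
10^(Vm/58.3) = 10^(-59.0/58.3) = 0.097273
So 0.097273·(Kᵢ + α·Naᵢ) = Kₒ + α·Naₒ → α = (0.097273·150.0 − 5.48) / (128.0 − 0.097273·8.52)
α = (14.59 − 5.48) / (128.0 − 0.8288) = 9.111/127.2 = 0.07164

0.072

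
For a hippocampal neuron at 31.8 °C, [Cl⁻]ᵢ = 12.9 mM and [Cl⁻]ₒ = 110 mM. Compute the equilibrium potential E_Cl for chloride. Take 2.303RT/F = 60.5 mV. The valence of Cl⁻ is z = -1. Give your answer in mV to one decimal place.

E = (60.5/z) · log₁₀([Cl⁻]_out/[Cl⁻]_in) with z = -1.
For an anion, dividing by z = -1 reverses the sign.
= (60.5/-1) · log₁₀(110/12.9) = -60.50 · log₁₀(8.527)
= -60.50 · (0.9308) = -56.31 mV

-56.3 mV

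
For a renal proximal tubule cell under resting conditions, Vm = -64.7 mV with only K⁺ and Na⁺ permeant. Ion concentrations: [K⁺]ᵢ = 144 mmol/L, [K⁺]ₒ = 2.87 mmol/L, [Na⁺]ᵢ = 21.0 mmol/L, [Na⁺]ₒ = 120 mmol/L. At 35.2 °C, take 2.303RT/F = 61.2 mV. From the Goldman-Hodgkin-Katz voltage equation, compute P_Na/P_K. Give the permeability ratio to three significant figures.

Let α = P_Na/P_K. GHK: Vm = 61.2·log₁₀[(Kₒ + α·Naₒ)/(Kᵢ + α·Naᵢ)].
10^(Vm/61.2) = 10^(-64.7/61.2) = 0.087662
So 0.087662·(Kᵢ + α·Naᵢ) = Kₒ + α·Naₒ → α = (0.087662·144.0 − 2.87) / (120.0 − 0.087662·21.0)
α = (12.62 − 2.87) / (120.0 − 1.841) = 9.753/118.2 = 0.08254

0.0825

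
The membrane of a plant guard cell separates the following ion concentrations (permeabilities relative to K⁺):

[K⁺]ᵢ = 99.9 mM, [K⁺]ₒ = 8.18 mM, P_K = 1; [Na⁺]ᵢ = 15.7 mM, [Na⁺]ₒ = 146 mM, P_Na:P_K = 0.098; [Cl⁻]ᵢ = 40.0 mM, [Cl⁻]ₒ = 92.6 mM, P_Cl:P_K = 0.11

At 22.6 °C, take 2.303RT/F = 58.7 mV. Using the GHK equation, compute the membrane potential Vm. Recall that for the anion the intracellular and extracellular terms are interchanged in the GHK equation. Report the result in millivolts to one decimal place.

Vm = 58.7 · log₁₀[(Σ P·[cation]ₒ + Σ P·[anion]ᵢ) / (Σ P·[cation]ᵢ + Σ P·[anion]ₒ)]
Numerator = 1×8.18 + 0.098×146 + 0.11×40.0 = 26.89
Denominator = 1×99.9 + 0.098×15.7 + 0.11×92.6 = 111.6
Vm = 58.7 · log₁₀(0.24088) = 58.7 × (-0.6182) = -36.29 mV

-36.3 mV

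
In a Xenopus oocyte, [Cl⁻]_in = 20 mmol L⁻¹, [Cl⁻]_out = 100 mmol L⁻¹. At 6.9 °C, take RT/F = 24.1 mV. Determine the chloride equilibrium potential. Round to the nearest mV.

-39 mV

E = (24.1/z) · ln([Cl⁻]_out/[Cl⁻]_in) with z = -1.
For an anion, dividing by z = -1 reverses the sign.
= (24.1/-1) · ln(100/20) = -24.10 · ln(5)
= -24.10 · (1.6094) = -38.79 mV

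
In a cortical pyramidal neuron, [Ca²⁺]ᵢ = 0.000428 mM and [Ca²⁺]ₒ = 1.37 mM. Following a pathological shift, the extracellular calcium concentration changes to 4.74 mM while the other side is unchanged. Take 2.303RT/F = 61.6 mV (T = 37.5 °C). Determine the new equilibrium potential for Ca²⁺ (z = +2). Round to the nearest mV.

After the shift: [Ca²⁺]_out = 4.74, [Ca²⁺]_in = 0.000428 mM.
E_new = (61.6/2)·log₁₀(4.74/0.000428) = 30.80 · (4.0443) = 124.57 mV

125 mV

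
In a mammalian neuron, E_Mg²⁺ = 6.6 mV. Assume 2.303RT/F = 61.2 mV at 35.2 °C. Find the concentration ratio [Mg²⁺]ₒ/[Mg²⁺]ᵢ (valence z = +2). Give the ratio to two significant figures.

log₁₀([out]/[in]) = E·z/(61.2) = 6.6 × 2 / 61.2 = 0.2157
[out]/[in] = 10^(0.2157) = 1.643

1.6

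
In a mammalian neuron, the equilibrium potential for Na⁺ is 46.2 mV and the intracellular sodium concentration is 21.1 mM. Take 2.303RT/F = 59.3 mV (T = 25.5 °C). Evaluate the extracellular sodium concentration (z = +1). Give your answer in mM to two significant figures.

Nernst: E = (59.3/1) · log₁₀([out]/[in]), so log₁₀([out]/[in]) = 46.2 × 1 / 59.3 = 0.7791.
[out]/[in] = 10^(0.7791) = 6.013.
[out] = 6.013 × 21.1 = 126.9 mM.

130 mM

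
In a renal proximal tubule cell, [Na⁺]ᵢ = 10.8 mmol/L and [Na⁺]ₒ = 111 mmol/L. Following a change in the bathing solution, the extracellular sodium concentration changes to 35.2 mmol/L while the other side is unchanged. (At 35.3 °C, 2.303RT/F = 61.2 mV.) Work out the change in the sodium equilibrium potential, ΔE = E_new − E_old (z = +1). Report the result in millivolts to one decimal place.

-30.5 mV

E_old = (61.2/1)·log₁₀(111/10.8) = 61.93 mV
E_new = (61.2/1)·log₁₀(35.2/10.8) = 31.40 mV
ΔE = 31.40 − (61.93) = -30.53 mV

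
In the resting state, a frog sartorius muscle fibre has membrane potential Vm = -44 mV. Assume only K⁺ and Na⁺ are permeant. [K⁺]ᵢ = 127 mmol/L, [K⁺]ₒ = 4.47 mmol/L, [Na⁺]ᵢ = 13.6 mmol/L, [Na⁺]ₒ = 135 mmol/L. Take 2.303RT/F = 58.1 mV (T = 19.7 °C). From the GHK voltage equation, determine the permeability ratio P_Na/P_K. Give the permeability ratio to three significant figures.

0.134

Let α = P_Na/P_K. GHK: Vm = 58.1·log₁₀[(Kₒ + α·Naₒ)/(Kᵢ + α·Naᵢ)].
10^(Vm/58.1) = 10^(-44.0/58.1) = 0.17486
So 0.17486·(Kᵢ + α·Naᵢ) = Kₒ + α·Naₒ → α = (0.17486·127.0 − 4.47) / (135.0 − 0.17486·13.6)
α = (22.21 − 4.47) / (135.0 − 2.378) = 17.74/132.6 = 0.1337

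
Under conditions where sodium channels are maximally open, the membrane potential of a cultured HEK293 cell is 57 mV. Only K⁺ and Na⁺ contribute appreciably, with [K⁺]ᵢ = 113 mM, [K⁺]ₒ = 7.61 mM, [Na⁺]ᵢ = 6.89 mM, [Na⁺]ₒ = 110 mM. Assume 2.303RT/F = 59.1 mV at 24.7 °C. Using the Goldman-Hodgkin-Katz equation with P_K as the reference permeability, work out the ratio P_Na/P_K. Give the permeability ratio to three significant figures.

22.2

Let α = P_Na/P_K. GHK: Vm = 59.1·log₁₀[(Kₒ + α·Naₒ)/(Kᵢ + α·Naᵢ)].
10^(Vm/59.1) = 10^(57.0/59.1) = 9.2144
So 9.2144·(Kᵢ + α·Naᵢ) = Kₒ + α·Naₒ → α = (9.2144·113.0 − 7.61) / (110.0 − 9.2144·6.89)
α = (1041 − 7.61) / (110.0 − 63.49) = 1034/46.51 = 22.22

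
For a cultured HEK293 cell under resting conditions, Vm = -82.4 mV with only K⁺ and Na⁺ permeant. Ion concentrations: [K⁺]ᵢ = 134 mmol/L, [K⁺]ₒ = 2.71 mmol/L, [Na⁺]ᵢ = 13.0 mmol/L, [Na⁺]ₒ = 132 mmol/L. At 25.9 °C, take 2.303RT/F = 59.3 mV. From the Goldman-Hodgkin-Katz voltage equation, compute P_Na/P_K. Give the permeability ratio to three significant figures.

Let α = P_Na/P_K. GHK: Vm = 59.3·log₁₀[(Kₒ + α·Naₒ)/(Kᵢ + α·Naᵢ)].
10^(Vm/59.3) = 10^(-82.4/59.3) = 0.040781
So 0.040781·(Kᵢ + α·Naᵢ) = Kₒ + α·Naₒ → α = (0.040781·134.0 − 2.71) / (132.0 − 0.040781·13.0)
α = (5.465 − 2.71) / (132.0 − 0.5301) = 2.755/131.5 = 0.02095

0.0210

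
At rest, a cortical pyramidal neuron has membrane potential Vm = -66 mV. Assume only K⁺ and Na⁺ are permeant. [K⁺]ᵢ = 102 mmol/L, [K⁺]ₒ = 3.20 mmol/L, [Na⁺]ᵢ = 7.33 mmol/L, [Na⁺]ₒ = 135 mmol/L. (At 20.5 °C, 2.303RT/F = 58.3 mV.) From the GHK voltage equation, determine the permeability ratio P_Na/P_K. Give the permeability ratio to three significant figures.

0.0322

Let α = P_Na/P_K. GHK: Vm = 58.3·log₁₀[(Kₒ + α·Naₒ)/(Kᵢ + α·Naᵢ)].
10^(Vm/58.3) = 10^(-66.0/58.3) = 0.073778
So 0.073778·(Kᵢ + α·Naᵢ) = Kₒ + α·Naₒ → α = (0.073778·102.0 − 3.2) / (135.0 − 0.073778·7.33)
α = (7.525 − 3.2) / (135.0 − 0.5408) = 4.325/134.5 = 0.03217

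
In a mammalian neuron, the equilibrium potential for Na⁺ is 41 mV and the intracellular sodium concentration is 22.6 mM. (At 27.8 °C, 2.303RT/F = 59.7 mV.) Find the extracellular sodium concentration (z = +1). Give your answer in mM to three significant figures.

Nernst: E = (59.7/1) · log₁₀([out]/[in]), so log₁₀([out]/[in]) = 41.0 × 1 / 59.7 = 0.6868.
[out]/[in] = 10^(0.6868) = 4.861.
[out] = 4.861 × 22.6 = 109.9 mM.

110 mM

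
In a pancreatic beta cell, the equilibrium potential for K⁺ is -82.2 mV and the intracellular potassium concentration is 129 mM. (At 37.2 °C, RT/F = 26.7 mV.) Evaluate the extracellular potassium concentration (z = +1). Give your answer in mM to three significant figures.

5.94 mM

Nernst: E = (26.7/1) · ln([out]/[in]), so ln([out]/[in]) = -82.2 × 1 / 26.7 = -3.0787.
[out]/[in] = e^(-3.0787) = 0.04602.
[out] = 0.04602 × 129 = 5.937 mM.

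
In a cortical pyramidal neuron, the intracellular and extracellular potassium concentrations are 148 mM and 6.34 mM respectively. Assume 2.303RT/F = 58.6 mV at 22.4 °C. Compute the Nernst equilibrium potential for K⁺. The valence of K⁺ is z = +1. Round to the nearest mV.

-80 mV

E = (58.6/z) · log₁₀([K⁺]_out/[K⁺]_in) with z = +1.
= (58.6/1) · log₁₀(6.34/148) = 58.60 · log₁₀(0.04284)
= 58.60 · (-1.3682) = -80.17 mV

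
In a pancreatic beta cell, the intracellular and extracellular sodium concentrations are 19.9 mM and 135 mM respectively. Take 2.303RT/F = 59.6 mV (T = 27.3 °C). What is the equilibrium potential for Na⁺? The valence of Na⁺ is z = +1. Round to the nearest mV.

E = (59.6/z) · log₁₀([Na⁺]_out/[Na⁺]_in) with z = +1.
= (59.6/1) · log₁₀(135/19.9) = 59.60 · log₁₀(6.784)
= 59.60 · (0.8315) = 49.56 mV

50 mV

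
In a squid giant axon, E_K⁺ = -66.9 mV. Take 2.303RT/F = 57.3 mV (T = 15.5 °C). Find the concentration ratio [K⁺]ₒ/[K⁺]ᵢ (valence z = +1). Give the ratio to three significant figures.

log₁₀([out]/[in]) = E·z/(57.3) = -66.9 × 1 / 57.3 = -1.1675
[out]/[in] = 10^(-1.1675) = 0.06799

0.0680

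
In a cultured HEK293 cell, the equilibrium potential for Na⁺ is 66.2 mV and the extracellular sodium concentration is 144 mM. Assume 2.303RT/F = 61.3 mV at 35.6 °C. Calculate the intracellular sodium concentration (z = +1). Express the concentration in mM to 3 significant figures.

Nernst: E = (61.3/1) · log₁₀([out]/[in]), so log₁₀([out]/[in]) = 66.2 × 1 / 61.3 = 1.0799.
[out]/[in] = 10^(1.0799) = 12.02.
[in] = 144 / 12.02 = 11.98 mM.

12.0 mM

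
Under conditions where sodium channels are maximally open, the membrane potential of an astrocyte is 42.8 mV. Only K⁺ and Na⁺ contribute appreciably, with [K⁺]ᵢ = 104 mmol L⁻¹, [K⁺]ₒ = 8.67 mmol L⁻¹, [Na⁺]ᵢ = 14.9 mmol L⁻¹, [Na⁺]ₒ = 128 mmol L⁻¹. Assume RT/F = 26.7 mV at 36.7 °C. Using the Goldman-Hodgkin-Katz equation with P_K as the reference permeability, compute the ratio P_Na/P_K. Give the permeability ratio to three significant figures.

9.41

Let α = P_Na/P_K. GHK: Vm = 26.7·ln[(Kₒ + α·Naₒ)/(Kᵢ + α·Naᵢ)].
e^(Vm/26.7) = e^(42.8/26.7) = 4.9679
So 4.9679·(Kᵢ + α·Naᵢ) = Kₒ + α·Naₒ → α = (4.9679·104.0 − 8.67) / (128.0 − 4.9679·14.9)
α = (516.7 − 8.67) / (128.0 − 74.02) = 508/53.98 = 9.411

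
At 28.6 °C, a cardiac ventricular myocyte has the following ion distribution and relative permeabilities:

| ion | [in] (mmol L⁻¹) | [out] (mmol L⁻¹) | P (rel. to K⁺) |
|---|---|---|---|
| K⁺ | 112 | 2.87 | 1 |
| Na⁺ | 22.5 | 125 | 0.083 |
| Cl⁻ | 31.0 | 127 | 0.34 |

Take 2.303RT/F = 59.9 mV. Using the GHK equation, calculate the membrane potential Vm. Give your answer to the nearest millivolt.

Vm = 59.9 · log₁₀[(Σ P·[cation]ₒ + Σ P·[anion]ᵢ) / (Σ P·[cation]ᵢ + Σ P·[anion]ₒ)]
Numerator = 1×2.87 + 0.083×125 + 0.34×31.0 = 23.79
Denominator = 1×112 + 0.083×22.5 + 0.34×127 = 157
Vm = 59.9 · log₁₀(0.15145) = 59.9 × (-0.8197) = -49.10 mV

-49 mV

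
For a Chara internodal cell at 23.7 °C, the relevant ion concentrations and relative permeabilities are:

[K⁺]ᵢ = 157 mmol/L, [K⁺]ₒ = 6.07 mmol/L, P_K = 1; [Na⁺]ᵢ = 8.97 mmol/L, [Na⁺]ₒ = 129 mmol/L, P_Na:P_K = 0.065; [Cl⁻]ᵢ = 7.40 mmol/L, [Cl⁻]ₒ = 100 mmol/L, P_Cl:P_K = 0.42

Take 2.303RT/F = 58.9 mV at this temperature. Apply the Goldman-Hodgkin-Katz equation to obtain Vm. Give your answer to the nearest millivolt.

-62 mV

Vm = 58.9 · log₁₀[(Σ P·[cation]ₒ + Σ P·[anion]ᵢ) / (Σ P·[cation]ᵢ + Σ P·[anion]ₒ)]
Numerator = 1×6.07 + 0.065×129 + 0.42×7.40 = 17.56
Denominator = 1×157 + 0.065×8.97 + 0.42×100 = 199.6
Vm = 58.9 · log₁₀(0.087998) = 58.9 × (-1.0555) = -62.17 mV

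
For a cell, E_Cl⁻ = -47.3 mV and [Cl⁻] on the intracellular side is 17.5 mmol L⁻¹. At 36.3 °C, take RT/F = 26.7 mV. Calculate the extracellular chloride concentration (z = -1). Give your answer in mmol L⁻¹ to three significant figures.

Nernst: E = (26.7/-1) · ln([out]/[in]), so ln([out]/[in]) = -47.3 × -1 / 26.7 = 1.7715.
[out]/[in] = e^(1.7715) = 5.88.
[out] = 5.88 × 17.5 = 102.9 mmol L⁻¹.

103 mmol L⁻¹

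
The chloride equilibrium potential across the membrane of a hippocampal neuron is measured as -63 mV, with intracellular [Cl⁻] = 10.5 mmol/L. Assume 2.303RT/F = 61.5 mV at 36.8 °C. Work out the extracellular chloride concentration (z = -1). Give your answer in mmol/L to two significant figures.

Nernst: E = (61.5/-1) · log₁₀([out]/[in]), so log₁₀([out]/[in]) = -63.0 × -1 / 61.5 = 1.0244.
[out]/[in] = 10^(1.0244) = 10.58.
[out] = 10.58 × 10.5 = 111.1 mmol/L.

110 mmol/L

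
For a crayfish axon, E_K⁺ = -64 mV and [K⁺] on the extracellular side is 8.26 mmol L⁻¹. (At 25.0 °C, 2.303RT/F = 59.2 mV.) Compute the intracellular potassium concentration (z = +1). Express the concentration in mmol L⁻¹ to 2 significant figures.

Nernst: E = (59.2/1) · log₁₀([out]/[in]), so log₁₀([out]/[in]) = -64.0 × 1 / 59.2 = -1.0811.
[out]/[in] = 10^(-1.0811) = 0.08297.
[in] = 8.26 / 0.08297 = 99.55 mmol L⁻¹.

100 mmol L⁻¹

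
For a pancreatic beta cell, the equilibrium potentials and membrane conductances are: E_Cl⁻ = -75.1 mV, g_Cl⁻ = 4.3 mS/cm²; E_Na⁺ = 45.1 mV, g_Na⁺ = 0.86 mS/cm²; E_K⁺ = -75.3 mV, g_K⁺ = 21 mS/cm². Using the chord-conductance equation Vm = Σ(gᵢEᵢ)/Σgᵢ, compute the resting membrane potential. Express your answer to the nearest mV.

-71 mV

Σ gᵢEᵢ = 4.3·(-75.1) + 0.86·(45.1) + 21·(-75.3) = -1865.44
Σ gᵢ = 4.3 + 0.86 + 21 = 26.16
Vm = -1865.44 / 26.16 = -71.31 mV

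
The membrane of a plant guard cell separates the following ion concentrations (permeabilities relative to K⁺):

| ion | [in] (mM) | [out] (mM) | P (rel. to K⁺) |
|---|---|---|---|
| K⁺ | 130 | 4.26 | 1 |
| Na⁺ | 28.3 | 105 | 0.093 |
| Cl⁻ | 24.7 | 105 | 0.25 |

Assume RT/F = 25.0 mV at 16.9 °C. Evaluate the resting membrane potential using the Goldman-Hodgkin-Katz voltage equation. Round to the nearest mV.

-52 mV

Vm = 25.0 · ln[(Σ P·[cation]ₒ + Σ P·[anion]ᵢ) / (Σ P·[cation]ᵢ + Σ P·[anion]ₒ)]
Numerator = 1×4.26 + 0.093×105 + 0.25×24.7 = 20.2
Denominator = 1×130 + 0.093×28.3 + 0.25×105 = 158.9
Vm = 25.0 · ln(0.12714) = 25.0 × (-2.0625) = -51.56 mV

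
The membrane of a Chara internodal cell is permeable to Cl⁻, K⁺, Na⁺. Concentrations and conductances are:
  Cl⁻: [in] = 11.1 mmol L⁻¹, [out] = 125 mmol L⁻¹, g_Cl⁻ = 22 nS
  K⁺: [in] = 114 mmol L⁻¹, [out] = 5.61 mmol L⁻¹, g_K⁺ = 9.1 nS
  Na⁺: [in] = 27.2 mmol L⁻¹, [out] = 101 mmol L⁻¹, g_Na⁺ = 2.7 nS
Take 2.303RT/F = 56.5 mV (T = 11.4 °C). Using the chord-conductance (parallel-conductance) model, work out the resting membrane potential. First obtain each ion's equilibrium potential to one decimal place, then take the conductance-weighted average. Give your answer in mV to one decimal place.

-56.0 mV

E_Cl⁻ = (56.5/-1)·log₁₀(125/11.1) = -59.4 mV
E_K⁺ = (56.5/1)·log₁₀(5.61/114) = -73.9 mV
E_Na⁺ = (56.5/1)·log₁₀(101/27.2) = 32.2 mV
Vm = (Σ gᵢEᵢ)/(Σ gᵢ) = (22·-59.4 + 9.1·-73.9 + 2.7·32.2) / (22 + 9.1 + 2.7)
= -1892.35 / 33.8 = -55.99 mV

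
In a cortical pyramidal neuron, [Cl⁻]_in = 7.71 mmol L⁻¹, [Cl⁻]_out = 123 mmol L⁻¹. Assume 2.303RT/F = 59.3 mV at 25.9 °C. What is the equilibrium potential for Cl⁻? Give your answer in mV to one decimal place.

-71.3 mV

E = (59.3/z) · log₁₀([Cl⁻]_out/[Cl⁻]_in) with z = -1.
For an anion, dividing by z = -1 reverses the sign.
= (59.3/-1) · log₁₀(123/7.71) = -59.30 · log₁₀(15.95)
= -59.30 · (1.2029) = -71.33 mV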